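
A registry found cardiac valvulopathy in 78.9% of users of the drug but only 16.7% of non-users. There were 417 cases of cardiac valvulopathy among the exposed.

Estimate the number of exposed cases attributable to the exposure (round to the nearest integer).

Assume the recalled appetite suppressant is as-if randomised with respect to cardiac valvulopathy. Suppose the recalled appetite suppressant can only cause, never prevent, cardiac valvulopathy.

about 329 cases

p₁ = 0.789, p₀ = 0.167.
PN = (p₁ − p₀)/p₁ = (0.789 − 0.167) / 0.789 ≈ 0.78834.
Attributable cases ≈ PN × (exposed cases) = 0.78834 × 417 ≈ 328.74.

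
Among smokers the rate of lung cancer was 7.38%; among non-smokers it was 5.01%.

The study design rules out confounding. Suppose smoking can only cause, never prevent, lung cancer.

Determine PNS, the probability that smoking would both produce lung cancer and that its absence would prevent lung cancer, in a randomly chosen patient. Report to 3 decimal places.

p₁ = 0.0738, p₀ = 0.0501.
Under exogeneity and monotonicity, PNS = p₁ − p₀.
PNS = 0.0738 − 0.0501 = 0.0237

PNS ≈ 0.024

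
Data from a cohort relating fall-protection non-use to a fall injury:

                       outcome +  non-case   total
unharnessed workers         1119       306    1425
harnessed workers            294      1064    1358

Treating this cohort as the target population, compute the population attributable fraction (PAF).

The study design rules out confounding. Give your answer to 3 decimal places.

p₁ = P(outcome | exposed) = 1119/1425 = 0.78526
p₀ = P(outcome | unexposed) = 294/1358 = 0.21649
Exposure prevalence π = 1425/2783 = 0.51204; overall risk P(Y=1) = 0.50773.
Under exogeneity, PAF = [P(Y=1) − p₀]/P(Y=1).
PAF = (0.50773 − 0.21649) / 0.50773 ≈ 0.5736

PAF ≈ 0.574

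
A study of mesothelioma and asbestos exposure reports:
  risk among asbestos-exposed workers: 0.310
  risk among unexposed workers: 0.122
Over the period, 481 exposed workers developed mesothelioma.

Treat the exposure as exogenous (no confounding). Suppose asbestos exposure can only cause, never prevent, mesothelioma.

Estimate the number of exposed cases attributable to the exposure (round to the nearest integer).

Let p₁ = 0.31, p₀ = 0.122.
PN = (p₁ − p₀)/p₁ = (0.31 − 0.122) / 0.31 ≈ 0.60645.
Attributable cases ≈ PN × (exposed cases) = 0.60645 × 481 ≈ 291.70.

about 292 cases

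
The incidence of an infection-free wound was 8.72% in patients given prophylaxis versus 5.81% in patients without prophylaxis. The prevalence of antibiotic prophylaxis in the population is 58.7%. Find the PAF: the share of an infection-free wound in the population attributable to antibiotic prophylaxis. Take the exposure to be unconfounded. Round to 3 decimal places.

p₁ = 0.0872, p₀ = 0.0581.
Overall risk P(Y=1) = π·p₁ + (1−π)·p₀ = 0.587×0.0872 + 0.413×0.0581 = 0.075182.
Under exogeneity, PAF = [P(Y=1) − p₀] / P(Y=1).
PAF = (0.075182 − 0.0581) / 0.075182 ≈ 0.2272

PAF ≈ 0.227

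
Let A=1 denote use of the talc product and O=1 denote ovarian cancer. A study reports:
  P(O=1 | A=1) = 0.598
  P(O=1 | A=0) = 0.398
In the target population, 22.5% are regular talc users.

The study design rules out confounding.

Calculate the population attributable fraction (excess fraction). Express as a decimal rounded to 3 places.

Let p₁ = 0.598, p₀ = 0.398.
Overall risk P(Y=1) = π·p₁ + (1−π)·p₀ = 0.225×0.598 + 0.775×0.398 = 0.443.
Under exogeneity, PAF = [P(Y=1) − p₀] / P(Y=1).
PAF = (0.443 − 0.398) / 0.443 ≈ 0.1016

PAF ≈ 0.102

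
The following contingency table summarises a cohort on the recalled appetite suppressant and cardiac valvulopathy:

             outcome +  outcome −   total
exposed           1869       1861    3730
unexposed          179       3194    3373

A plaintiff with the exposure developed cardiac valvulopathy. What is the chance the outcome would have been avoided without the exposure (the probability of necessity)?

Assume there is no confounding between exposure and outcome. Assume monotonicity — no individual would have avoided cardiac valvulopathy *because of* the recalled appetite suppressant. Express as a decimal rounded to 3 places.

PN ≈ 0.894

p₁ = P(outcome | exposed) = 1869/3730 = 0.50107
p₀ = P(outcome | unexposed) = 179/3373 = 0.053068
Under exogeneity and monotonicity, PN = (p₁ − p₀)/p₁.
PN = (0.50107 − 0.053068) / 0.50107 ≈ 0.8941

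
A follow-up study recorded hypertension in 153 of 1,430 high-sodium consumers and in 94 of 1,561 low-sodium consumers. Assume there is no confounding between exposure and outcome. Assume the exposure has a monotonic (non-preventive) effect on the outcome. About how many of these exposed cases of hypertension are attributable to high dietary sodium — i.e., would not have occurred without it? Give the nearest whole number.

about 67 cases

p₁ = P(outcome | exposed) = 153/1430 = 0.10699
p₀ = P(outcome | unexposed) = 94/1561 = 0.060218
PN = (p₁ − p₀)/p₁ = (0.10699 − 0.060218) / 0.10699 ≈ 0.43718.
Attributable cases ≈ PN × (exposed cases) = 0.43718 × 153 ≈ 66.89.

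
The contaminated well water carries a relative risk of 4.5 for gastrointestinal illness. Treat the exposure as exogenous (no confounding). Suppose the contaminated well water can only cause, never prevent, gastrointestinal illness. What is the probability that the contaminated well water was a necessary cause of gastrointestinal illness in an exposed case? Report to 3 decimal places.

Under exogeneity and monotonicity, PN = (RR − 1) / RR = 1 − 1/RR.
PN = (4.5 − 1) / 4.5 = 3.5 / 4.5 ≈ 0.7778

PN ≈ 0.778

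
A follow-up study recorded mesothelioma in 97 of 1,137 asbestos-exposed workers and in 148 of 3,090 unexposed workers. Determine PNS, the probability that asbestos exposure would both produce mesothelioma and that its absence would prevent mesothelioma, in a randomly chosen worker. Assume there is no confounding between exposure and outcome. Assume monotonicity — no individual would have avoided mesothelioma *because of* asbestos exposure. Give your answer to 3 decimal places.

PNS ≈ 0.037

p₁ = P(outcome | exposed) = 97/1137 = 0.085312
p₀ = P(outcome | unexposed) = 148/3090 = 0.047896
Under exogeneity and monotonicity, PNS = p₁ − p₀.
PNS = 0.085312 − 0.047896 = 0.037416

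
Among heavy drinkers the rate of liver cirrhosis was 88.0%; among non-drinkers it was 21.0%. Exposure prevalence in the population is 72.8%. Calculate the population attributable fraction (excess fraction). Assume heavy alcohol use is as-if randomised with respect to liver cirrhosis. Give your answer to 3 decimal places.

PAF ≈ 0.699

p₁ = 0.88, p₀ = 0.21.
Overall risk P(Y=1) = π·p₁ + (1−π)·p₀ = 0.728×0.88 + 0.272×0.21 = 0.69776.
Under exogeneity, PAF = [P(Y=1) − p₀] / P(Y=1).
PAF = (0.69776 − 0.21) / 0.69776 ≈ 0.6990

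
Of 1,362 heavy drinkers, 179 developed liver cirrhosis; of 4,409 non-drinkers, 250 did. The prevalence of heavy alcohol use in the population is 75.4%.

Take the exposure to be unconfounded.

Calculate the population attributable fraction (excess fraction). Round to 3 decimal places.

PAF ≈ 0.498

p₁ = P(outcome | exposed) = 179/1362 = 0.13142
p₀ = P(outcome | unexposed) = 250/4409 = 0.056702
Overall risk P(Y=1) = π·p₁ + (1−π)·p₀ = 0.754×0.13142 + 0.246×0.056702 = 0.11304.
Under exogeneity, PAF = [P(Y=1) − p₀] / P(Y=1).
PAF = (0.11304 − 0.056702) / 0.11304 ≈ 0.4984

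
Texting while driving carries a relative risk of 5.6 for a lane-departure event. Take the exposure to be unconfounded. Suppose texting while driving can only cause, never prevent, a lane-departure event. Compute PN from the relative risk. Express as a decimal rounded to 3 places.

PN ≈ 0.821

Under exogeneity and monotonicity, PN = (RR − 1) / RR = 1 − 1/RR.
PN = (5.6 − 1) / 5.6 = 4.6 / 5.6 ≈ 0.8214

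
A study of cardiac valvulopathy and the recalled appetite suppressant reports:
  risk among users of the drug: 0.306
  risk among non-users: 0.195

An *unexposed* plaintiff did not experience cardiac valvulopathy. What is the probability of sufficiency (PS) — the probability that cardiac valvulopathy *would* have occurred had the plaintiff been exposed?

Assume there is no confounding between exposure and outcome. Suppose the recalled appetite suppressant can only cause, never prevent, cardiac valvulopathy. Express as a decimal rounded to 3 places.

PS ≈ 0.138

Let p₁ = 0.306, p₀ = 0.195.
Under exogeneity and monotonicity, PS = (p₁ − p₀) / (1 − p₀).
PS = (0.306 − 0.195) / (1 − 0.195) = 0.111 / 0.805 ≈ 0.1379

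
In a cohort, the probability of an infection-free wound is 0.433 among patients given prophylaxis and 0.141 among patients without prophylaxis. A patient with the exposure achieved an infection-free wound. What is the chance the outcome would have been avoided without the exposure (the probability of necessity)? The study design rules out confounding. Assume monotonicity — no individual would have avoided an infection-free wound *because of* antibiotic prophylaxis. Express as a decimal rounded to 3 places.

PN ≈ 0.674

Let p₁ = 0.433, p₀ = 0.141.
Under exogeneity and monotonicity, PN = (p₁ − p₀) / p₁.
PN = (0.433 − 0.141) / 0.433 = 0.292 / 0.433 ≈ 0.6744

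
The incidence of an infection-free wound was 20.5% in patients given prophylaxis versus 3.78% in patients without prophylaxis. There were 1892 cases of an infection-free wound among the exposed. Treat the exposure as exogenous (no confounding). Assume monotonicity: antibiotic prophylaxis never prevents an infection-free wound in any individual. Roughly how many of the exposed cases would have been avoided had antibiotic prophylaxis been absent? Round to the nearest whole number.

about 1543 cases

p₁ = 0.205, p₀ = 0.0378.
PN = (p₁ − p₀)/p₁ = (0.205 − 0.0378) / 0.205 ≈ 0.81561.
Attributable cases ≈ PN × (exposed cases) = 0.81561 × 1892 ≈ 1543.13.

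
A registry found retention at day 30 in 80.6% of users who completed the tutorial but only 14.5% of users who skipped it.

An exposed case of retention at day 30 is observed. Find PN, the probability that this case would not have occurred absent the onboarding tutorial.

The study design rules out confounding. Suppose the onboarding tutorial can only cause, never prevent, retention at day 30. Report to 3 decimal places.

p₁ = 0.806, p₀ = 0.145.
Under exogeneity and monotonicity, PN = (p₁ − p₀) / p₁.
PN = (0.806 − 0.145) / 0.806 = 0.661 / 0.806 ≈ 0.8201

PN ≈ 0.820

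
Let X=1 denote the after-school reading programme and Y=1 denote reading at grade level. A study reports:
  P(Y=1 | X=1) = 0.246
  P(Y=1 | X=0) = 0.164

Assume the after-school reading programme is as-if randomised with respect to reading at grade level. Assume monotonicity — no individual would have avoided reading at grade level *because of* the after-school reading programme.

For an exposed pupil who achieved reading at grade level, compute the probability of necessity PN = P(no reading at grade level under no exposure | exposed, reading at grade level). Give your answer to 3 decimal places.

Let p₁ = 0.246, p₀ = 0.164.
Under exogeneity and monotonicity, PN = (p₁ − p₀) / p₁.
PN = (0.246 − 0.164) / 0.246 = 0.082 / 0.246 ≈ 0.3333

PN ≈ 0.333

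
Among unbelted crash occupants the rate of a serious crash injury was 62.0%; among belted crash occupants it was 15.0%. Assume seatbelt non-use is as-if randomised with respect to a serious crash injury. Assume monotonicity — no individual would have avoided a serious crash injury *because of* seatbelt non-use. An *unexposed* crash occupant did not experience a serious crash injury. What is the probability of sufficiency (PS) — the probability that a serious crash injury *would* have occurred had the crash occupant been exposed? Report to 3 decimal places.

p₁ = 0.62, p₀ = 0.15.
Under exogeneity and monotonicity, PS = (p₁ − p₀) / (1 − p₀).
PS = (0.62 − 0.15) / (1 − 0.15) = 0.47 / 0.85 ≈ 0.5529

PS ≈ 0.553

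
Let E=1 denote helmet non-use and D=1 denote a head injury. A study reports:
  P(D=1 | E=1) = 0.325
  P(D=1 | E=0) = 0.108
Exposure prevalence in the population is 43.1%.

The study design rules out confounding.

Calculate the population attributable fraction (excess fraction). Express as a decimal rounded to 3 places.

PAF ≈ 0.464

Let p₁ = 0.325, p₀ = 0.108.
Overall risk P(Y=1) = π·p₁ + (1−π)·p₀ = 0.431×0.325 + 0.569×0.108 = 0.20153.
Under exogeneity, PAF = [P(Y=1) − p₀] / P(Y=1).
PAF = (0.20153 − 0.108) / 0.20153 ≈ 0.4641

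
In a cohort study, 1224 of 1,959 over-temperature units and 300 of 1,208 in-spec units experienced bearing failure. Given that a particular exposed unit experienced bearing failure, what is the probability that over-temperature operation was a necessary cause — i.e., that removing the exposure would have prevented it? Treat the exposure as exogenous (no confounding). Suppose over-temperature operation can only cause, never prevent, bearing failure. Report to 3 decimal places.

PN ≈ 0.603

p₁ = P(outcome | exposed) = 1224/1959 = 0.62481
p₀ = P(outcome | unexposed) = 300/1208 = 0.24834
Under exogeneity and monotonicity, PN = (p₁ − p₀) / p₁.
PN = (0.62481 − 0.24834) / 0.62481 = 0.37646 / 0.62481 ≈ 0.6025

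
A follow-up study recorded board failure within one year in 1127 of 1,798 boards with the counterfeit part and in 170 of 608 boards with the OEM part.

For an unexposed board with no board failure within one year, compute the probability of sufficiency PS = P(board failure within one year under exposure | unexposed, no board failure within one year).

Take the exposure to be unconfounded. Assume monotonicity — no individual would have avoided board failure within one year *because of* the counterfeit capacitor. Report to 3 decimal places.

PS ≈ 0.482

p₁ = P(outcome | exposed) = 1127/1798 = 0.62681
p₀ = P(outcome | unexposed) = 170/608 = 0.27961
Under exogeneity and monotonicity, PS = (p₁ − p₀) / (1 − p₀).
PS = (0.62681 − 0.27961) / (1 − 0.27961) = 0.3472 / 0.72039 ≈ 0.4820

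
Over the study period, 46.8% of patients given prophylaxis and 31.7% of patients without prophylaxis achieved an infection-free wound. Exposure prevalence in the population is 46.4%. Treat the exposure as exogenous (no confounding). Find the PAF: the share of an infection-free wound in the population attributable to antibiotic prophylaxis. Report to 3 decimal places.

PAF ≈ 0.181

p₁ = 0.468, p₀ = 0.317.
Overall risk P(Y=1) = π·p₁ + (1−π)·p₀ = 0.464×0.468 + 0.536×0.317 = 0.38706.
Under exogeneity, PAF = [P(Y=1) − p₀] / P(Y=1).
PAF = (0.38706 − 0.317) / 0.38706 ≈ 0.1810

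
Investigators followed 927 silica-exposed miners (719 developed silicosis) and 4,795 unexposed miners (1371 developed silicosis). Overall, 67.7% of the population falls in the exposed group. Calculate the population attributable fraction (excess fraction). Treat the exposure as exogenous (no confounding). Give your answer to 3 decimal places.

PAF ≈ 0.537

p₁ = P(outcome | exposed) = 719/927 = 0.77562
p₀ = P(outcome | unexposed) = 1371/4795 = 0.28592
Overall risk P(Y=1) = π·p₁ + (1−π)·p₀ = 0.677×0.77562 + 0.323×0.28592 = 0.61745.
Under exogeneity, PAF = [P(Y=1) − p₀] / P(Y=1).
PAF = (0.61745 − 0.28592) / 0.61745 ≈ 0.5369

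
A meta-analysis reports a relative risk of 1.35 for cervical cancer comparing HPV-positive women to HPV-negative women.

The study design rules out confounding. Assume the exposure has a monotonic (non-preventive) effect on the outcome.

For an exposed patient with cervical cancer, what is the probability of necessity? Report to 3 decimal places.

Under exogeneity and monotonicity, PN = (RR − 1) / RR = 1 − 1/RR.
PN = (1.35 − 1) / 1.35 = 0.35 / 1.35 ≈ 0.2593

PN ≈ 0.259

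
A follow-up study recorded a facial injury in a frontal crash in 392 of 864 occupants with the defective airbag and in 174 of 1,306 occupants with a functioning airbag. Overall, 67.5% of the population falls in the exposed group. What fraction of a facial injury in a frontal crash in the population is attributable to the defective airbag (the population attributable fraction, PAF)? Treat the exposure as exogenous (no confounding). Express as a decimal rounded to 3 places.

PAF ≈ 0.619

p₁ = P(outcome | exposed) = 392/864 = 0.4537
p₀ = P(outcome | unexposed) = 174/1306 = 0.13323
Overall risk P(Y=1) = π·p₁ + (1−π)·p₀ = 0.675×0.4537 + 0.325×0.13323 = 0.34955.
Under exogeneity, PAF = [P(Y=1) − p₀] / P(Y=1).
PAF = (0.34955 − 0.13323) / 0.34955 ≈ 0.6188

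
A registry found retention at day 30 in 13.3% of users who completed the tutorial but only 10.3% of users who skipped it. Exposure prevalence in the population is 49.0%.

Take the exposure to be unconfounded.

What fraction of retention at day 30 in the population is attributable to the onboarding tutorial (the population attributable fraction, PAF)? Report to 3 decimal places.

PAF ≈ 0.125

p₁ = 0.133, p₀ = 0.103.
Overall risk P(Y=1) = π·p₁ + (1−π)·p₀ = 0.49×0.133 + 0.51×0.103 = 0.1177.
Under exogeneity, PAF = [P(Y=1) − p₀] / P(Y=1).
PAF = (0.1177 − 0.103) / 0.1177 ≈ 0.1249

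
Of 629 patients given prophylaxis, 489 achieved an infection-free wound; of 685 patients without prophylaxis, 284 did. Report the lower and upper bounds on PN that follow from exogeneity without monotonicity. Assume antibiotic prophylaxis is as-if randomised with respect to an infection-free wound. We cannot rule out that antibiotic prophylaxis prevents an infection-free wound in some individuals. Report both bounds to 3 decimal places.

p₁ = P(outcome | exposed) = 489/629 = 0.77742
p₀ = P(outcome | unexposed) = 284/685 = 0.4146
Under exogeneity alone the bounds on PN are max{0,(p₁−p₀)/p₁} ≤ PN ≤ min{1,(1−p₀)/p₁}.
  lower = (p₁ − p₀)/p₁ = 0.36283 / 0.77742 ≈ 0.4667
  upper = min{1, (1 − p₀)/p₁} = 0.5854 / 0.77742 ≈ 0.7530

0.467 ≤ PN ≤ 0.753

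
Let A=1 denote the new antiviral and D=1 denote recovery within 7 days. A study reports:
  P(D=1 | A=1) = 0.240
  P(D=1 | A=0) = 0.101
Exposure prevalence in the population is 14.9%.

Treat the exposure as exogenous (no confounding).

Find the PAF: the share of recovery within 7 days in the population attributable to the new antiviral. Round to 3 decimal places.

Let p₁ = 0.24, p₀ = 0.101.
Overall risk P(Y=1) = π·p₁ + (1−π)·p₀ = 0.149×0.24 + 0.851×0.101 = 0.12171.
Under exogeneity, PAF = [P(Y=1) − p₀] / P(Y=1).
PAF = (0.12171 − 0.101) / 0.12171 ≈ 0.1702

PAF ≈ 0.170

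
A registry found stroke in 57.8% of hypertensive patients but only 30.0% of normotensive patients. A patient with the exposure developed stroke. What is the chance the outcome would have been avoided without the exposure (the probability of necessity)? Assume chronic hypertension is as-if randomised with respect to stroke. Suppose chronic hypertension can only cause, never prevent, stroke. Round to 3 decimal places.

p₁ = 0.578, p₀ = 0.3.
Under exogeneity and monotonicity, PN = (p₁ − p₀) / p₁.
PN = (0.578 − 0.3) / 0.578 = 0.278 / 0.578 ≈ 0.4810

PN ≈ 0.481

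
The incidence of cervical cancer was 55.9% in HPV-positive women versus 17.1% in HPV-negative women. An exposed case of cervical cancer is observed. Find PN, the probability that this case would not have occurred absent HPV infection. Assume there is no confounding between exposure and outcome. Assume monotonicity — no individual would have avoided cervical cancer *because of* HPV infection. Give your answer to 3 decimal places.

p₁ = 0.559, p₀ = 0.171.
Under exogeneity and monotonicity, PN = (p₁ − p₀) / p₁.
PN = (0.559 − 0.171) / 0.559 = 0.388 / 0.559 ≈ 0.6941

PN ≈ 0.694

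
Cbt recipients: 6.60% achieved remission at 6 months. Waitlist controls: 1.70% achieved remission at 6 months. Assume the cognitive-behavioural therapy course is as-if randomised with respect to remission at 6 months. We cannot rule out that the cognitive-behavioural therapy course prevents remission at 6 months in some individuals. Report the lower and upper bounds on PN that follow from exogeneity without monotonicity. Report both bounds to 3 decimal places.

p₁ = 0.066, p₀ = 0.017.
Under exogeneity alone the bounds on PN are max{0,(p₁−p₀)/p₁} ≤ PN ≤ min{1,(1−p₀)/p₁}.
  lower = (p₁ − p₀)/p₁ = 0.049 / 0.066 ≈ 0.7424
  upper = min{1, (1 − p₀)/p₁} = 0.983 / 0.066 ≈ 14.8939 → capped at 1

0.742 ≤ PN ≤ 1.000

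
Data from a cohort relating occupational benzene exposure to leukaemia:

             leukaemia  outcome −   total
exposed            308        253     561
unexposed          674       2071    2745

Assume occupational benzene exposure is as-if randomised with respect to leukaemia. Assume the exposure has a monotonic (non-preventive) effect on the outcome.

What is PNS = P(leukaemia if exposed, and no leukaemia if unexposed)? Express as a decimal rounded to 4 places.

PNS ≈ 0.3035

p₁ = P(outcome | exposed) = 308/561 = 0.54902
p₀ = P(outcome | unexposed) = 674/2745 = 0.24554
Under exogeneity and monotonicity, PNS = p₁ − p₀.
PNS = 0.54902 − 0.24554 = 0.30348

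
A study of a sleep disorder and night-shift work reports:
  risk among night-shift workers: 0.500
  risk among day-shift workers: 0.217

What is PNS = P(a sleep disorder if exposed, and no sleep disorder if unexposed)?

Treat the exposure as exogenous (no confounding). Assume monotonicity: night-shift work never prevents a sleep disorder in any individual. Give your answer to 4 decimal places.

PNS ≈ 0.2830

Let p₁ = 0.5, p₀ = 0.217.
Under exogeneity and monotonicity, PNS = p₁ − p₀.
PNS = 0.5 − 0.217 = 0.283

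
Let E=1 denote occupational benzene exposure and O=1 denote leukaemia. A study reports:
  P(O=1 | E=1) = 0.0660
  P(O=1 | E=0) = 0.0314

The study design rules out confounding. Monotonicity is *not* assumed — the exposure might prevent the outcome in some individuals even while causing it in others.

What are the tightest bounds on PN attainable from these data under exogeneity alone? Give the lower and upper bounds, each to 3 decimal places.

Let p₁ = 0.066, p₀ = 0.0314.
Under exogeneity alone the bounds on PN are max{0,(p₁−p₀)/p₁} ≤ PN ≤ min{1,(1−p₀)/p₁}.
  lower = (p₁ − p₀)/p₁ = 0.0346 / 0.066 ≈ 0.5242
  upper = min{1, (1 − p₀)/p₁} = 0.9686 / 0.066 ≈ 14.6758 → capped at 1

0.524 ≤ PN ≤ 1.000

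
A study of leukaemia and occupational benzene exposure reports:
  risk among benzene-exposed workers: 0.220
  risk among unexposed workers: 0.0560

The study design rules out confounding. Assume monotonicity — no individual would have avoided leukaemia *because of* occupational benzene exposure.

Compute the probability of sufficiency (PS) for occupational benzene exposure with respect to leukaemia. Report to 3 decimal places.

Let p₁ = 0.22, p₀ = 0.056.
Under exogeneity and monotonicity, PS = (p₁ − p₀) / (1 − p₀).
PS = (0.22 − 0.056) / (1 − 0.056) = 0.164 / 0.944 ≈ 0.1737

PS ≈ 0.174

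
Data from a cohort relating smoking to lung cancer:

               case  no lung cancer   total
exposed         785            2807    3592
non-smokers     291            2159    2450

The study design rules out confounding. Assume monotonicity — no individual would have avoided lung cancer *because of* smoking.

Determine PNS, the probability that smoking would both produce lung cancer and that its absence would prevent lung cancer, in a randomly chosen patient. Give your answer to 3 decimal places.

PNS ≈ 0.100

p₁ = P(outcome | exposed) = 785/3592 = 0.21854
p₀ = P(outcome | unexposed) = 291/2450 = 0.11878
Under exogeneity and monotonicity, PNS = p₁ − p₀.
PNS = 0.21854 − 0.11878 = 0.099766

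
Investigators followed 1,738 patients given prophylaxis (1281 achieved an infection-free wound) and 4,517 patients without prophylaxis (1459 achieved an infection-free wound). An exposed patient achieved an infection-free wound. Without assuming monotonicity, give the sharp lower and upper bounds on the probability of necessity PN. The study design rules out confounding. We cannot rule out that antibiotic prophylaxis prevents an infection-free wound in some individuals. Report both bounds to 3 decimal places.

0.562 ≤ PN ≤ 0.919

p₁ = P(outcome | exposed) = 1281/1738 = 0.73705
p₀ = P(outcome | unexposed) = 1459/4517 = 0.323
Under exogeneity alone the bounds on PN are max{0,(p₁−p₀)/p₁} ≤ PN ≤ min{1,(1−p₀)/p₁}.
  lower = (p₁ − p₀)/p₁ = 0.41405 / 0.73705 ≈ 0.5618
  upper = min{1, (1 − p₀)/p₁} = 0.677 / 0.73705 ≈ 0.9185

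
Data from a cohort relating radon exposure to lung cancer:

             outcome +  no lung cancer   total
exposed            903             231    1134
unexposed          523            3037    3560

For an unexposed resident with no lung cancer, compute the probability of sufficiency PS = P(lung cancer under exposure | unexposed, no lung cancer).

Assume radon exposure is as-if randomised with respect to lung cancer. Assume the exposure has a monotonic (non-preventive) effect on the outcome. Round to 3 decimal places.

PS ≈ 0.761

p₁ = P(outcome | exposed) = 903/1134 = 0.7963
p₀ = P(outcome | unexposed) = 523/3560 = 0.14691
Under exogeneity and monotonicity, PS = (p₁ − p₀) / (1 − p₀).
PS = (0.7963 − 0.14691) / (1 − 0.14691) = 0.64939 / 0.85309 ≈ 0.7612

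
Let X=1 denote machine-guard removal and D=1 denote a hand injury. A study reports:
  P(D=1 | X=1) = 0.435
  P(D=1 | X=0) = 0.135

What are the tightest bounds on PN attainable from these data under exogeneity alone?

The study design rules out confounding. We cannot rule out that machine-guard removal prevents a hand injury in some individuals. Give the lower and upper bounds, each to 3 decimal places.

Let p₁ = 0.435, p₀ = 0.135.
Under exogeneity alone the bounds on PN are max{0,(p₁−p₀)/p₁} ≤ PN ≤ min{1,(1−p₀)/p₁}.
  lower = (p₁ − p₀)/p₁ = 0.3 / 0.435 ≈ 0.6897
  upper = min{1, (1 − p₀)/p₁} = 0.865 / 0.435 ≈ 1.9885 → capped at 1

0.690 ≤ PN ≤ 1.000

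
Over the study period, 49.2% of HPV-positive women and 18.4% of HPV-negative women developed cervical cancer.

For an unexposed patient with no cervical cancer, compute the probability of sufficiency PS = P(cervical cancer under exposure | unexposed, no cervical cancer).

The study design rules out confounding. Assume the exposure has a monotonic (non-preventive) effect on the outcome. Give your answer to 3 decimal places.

p₁ = 0.492, p₀ = 0.184.
Under exogeneity and monotonicity, PS = (p₁ − p₀) / (1 − p₀).
PS = (0.492 − 0.184) / (1 − 0.184) = 0.308 / 0.816 ≈ 0.3775

PS ≈ 0.377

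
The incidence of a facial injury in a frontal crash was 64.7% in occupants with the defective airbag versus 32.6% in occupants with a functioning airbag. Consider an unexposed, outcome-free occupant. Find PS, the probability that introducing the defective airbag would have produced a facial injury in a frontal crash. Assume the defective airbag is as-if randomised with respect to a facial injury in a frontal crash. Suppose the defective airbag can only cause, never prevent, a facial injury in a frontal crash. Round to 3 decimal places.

p₁ = 0.647, p₀ = 0.326.
Under exogeneity and monotonicity, PS = (p₁ − p₀) / (1 − p₀).
PS = (0.647 − 0.326) / (1 − 0.326) = 0.321 / 0.674 ≈ 0.4763

PS ≈ 0.476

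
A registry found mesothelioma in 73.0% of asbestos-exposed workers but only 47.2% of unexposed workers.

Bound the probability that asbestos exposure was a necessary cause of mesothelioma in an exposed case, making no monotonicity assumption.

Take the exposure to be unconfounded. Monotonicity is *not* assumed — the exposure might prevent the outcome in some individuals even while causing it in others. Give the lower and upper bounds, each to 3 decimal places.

0.353 ≤ PN ≤ 0.723

p₁ = 0.73, p₀ = 0.472.
Under exogeneity alone the bounds on PN are max{0,(p₁−p₀)/p₁} ≤ PN ≤ min{1,(1−p₀)/p₁}.
  lower = (p₁ − p₀)/p₁ = 0.258 / 0.73 ≈ 0.3534
  upper = min{1, (1 − p₀)/p₁} = 0.528 / 0.73 ≈ 0.7233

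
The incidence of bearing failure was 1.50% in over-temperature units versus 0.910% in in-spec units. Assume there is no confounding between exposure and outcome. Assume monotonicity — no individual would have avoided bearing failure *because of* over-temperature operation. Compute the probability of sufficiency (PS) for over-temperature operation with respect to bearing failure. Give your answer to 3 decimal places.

PS ≈ 0.006

p₁ = 0.015, p₀ = 0.0091.
Under exogeneity and monotonicity, PS = (p₁ − p₀) / (1 − p₀).
PS = (0.015 − 0.0091) / (1 − 0.0091) = 0.0059 / 0.9909 ≈ 0.0060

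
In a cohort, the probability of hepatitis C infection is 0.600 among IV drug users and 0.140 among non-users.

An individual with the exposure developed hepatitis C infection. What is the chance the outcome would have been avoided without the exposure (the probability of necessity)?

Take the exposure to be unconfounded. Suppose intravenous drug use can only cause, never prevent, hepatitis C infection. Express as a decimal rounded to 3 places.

PN ≈ 0.767

Let p₁ = 0.6, p₀ = 0.14.
Under exogeneity and monotonicity, PN = (p₁ − p₀) / p₁.
PN = (0.6 − 0.14) / 0.6 = 0.46 / 0.6 ≈ 0.7667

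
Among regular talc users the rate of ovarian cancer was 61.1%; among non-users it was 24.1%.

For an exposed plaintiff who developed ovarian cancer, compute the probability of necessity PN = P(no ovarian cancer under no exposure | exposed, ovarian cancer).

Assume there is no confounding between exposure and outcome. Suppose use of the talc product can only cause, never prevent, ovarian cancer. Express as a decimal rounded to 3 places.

PN ≈ 0.606

p₁ = 0.611, p₀ = 0.241.
Under exogeneity and monotonicity, PN = (p₁ − p₀) / p₁.
PN = (0.611 − 0.241) / 0.611 = 0.37 / 0.611 ≈ 0.6056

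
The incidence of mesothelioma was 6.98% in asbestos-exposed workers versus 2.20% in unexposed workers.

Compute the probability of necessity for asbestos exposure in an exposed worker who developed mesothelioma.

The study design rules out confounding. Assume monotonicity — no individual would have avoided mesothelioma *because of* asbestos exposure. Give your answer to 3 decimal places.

PN ≈ 0.685

p₁ = 0.0698, p₀ = 0.022.
Under exogeneity and monotonicity, PN = (p₁ − p₀) / p₁.
PN = (0.0698 − 0.022) / 0.0698 = 0.0478 / 0.0698 ≈ 0.6848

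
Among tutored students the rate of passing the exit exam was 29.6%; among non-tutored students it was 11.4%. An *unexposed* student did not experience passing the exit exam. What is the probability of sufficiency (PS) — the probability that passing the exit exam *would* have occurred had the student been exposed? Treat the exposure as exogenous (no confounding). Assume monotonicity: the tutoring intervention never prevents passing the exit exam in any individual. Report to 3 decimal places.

p₁ = 0.296, p₀ = 0.114.
Under exogeneity and monotonicity, PS = (p₁ − p₀) / (1 − p₀).
PS = (0.296 − 0.114) / (1 − 0.114) = 0.182 / 0.886 ≈ 0.2054

PS ≈ 0.205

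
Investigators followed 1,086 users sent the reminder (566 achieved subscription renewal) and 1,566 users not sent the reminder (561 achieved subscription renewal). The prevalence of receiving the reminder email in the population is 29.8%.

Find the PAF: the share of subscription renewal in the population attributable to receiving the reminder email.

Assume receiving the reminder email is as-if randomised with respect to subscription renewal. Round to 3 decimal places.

PAF ≈ 0.119

p₁ = P(outcome | exposed) = 566/1086 = 0.52118
p₀ = P(outcome | unexposed) = 561/1566 = 0.35824
Overall risk P(Y=1) = π·p₁ + (1−π)·p₀ = 0.298×0.52118 + 0.702×0.35824 = 0.40679.
Under exogeneity, PAF = [P(Y=1) − p₀] / P(Y=1).
PAF = (0.40679 − 0.35824) / 0.40679 ≈ 0.1194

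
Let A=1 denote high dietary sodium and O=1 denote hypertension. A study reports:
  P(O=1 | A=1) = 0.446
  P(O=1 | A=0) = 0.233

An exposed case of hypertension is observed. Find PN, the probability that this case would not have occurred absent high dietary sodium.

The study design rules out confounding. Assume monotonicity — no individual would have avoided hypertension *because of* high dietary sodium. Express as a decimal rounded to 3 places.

PN ≈ 0.478

Let p₁ = 0.446, p₀ = 0.233.
Under exogeneity and monotonicity, PN = (p₁ − p₀) / p₁.
PN = (0.446 − 0.233) / 0.446 = 0.213 / 0.446 ≈ 0.4776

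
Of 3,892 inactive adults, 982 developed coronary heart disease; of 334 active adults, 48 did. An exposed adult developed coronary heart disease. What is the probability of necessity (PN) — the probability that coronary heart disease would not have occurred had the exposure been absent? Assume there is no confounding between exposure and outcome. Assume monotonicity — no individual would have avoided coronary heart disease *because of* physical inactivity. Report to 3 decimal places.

p₁ = P(outcome | exposed) = 982/3892 = 0.25231
p₀ = P(outcome | unexposed) = 48/334 = 0.14371
Under exogeneity and monotonicity, PN = (p₁ − p₀) / p₁.
PN = (0.25231 − 0.14371) / 0.25231 = 0.1086 / 0.25231 ≈ 0.4304

PN ≈ 0.430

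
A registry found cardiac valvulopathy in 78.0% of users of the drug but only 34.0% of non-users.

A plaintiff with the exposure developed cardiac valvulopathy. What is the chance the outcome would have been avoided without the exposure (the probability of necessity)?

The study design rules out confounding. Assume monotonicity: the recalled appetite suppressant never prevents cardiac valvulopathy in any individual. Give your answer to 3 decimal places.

PN ≈ 0.564

p₁ = 0.78, p₀ = 0.34.
Under exogeneity and monotonicity, PN = (p₁ − p₀) / p₁.
PN = (0.78 − 0.34) / 0.78 = 0.44 / 0.78 ≈ 0.5641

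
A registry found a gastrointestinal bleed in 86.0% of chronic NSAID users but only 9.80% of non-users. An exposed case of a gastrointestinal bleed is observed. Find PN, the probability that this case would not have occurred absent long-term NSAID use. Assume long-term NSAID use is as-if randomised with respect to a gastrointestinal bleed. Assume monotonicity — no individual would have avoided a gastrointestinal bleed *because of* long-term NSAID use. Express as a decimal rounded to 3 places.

PN ≈ 0.886

p₁ = 0.86, p₀ = 0.098.
Under exogeneity and monotonicity, PN = (p₁ − p₀) / p₁.
PN = (0.86 − 0.098) / 0.86 = 0.762 / 0.86 ≈ 0.8860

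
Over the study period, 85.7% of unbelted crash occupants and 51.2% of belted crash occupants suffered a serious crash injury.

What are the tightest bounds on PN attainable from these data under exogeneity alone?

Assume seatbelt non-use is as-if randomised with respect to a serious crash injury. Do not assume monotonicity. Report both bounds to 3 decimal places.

0.403 ≤ PN ≤ 0.569

p₁ = 0.857, p₀ = 0.512.
Under exogeneity alone the bounds on PN are max{0,(p₁−p₀)/p₁} ≤ PN ≤ min{1,(1−p₀)/p₁}.
  lower = (p₁ − p₀)/p₁ = 0.345 / 0.857 ≈ 0.4026
  upper = min{1, (1 − p₀)/p₁} = 0.488 / 0.857 ≈ 0.5694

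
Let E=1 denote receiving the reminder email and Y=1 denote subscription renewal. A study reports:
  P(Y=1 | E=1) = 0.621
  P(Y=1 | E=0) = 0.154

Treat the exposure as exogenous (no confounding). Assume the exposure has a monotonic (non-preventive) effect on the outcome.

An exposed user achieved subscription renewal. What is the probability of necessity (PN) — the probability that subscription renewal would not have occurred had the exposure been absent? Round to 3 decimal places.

PN ≈ 0.752

Let p₁ = 0.621, p₀ = 0.154.
Under exogeneity and monotonicity, PN = (p₁ − p₀) / p₁.
PN = (0.621 − 0.154) / 0.621 = 0.467 / 0.621 ≈ 0.7520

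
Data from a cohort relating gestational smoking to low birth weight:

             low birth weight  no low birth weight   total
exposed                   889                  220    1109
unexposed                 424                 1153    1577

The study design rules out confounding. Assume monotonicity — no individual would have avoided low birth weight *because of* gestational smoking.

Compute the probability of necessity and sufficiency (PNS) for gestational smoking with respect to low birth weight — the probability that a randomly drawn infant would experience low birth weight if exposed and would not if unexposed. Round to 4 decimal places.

p₁ = P(outcome | exposed) = 889/1109 = 0.80162
p₀ = P(outcome | unexposed) = 424/1577 = 0.26886
Under exogeneity and monotonicity, PNS = p₁ − p₀.
PNS = 0.80162 − 0.26886 = 0.53276

PNS ≈ 0.5328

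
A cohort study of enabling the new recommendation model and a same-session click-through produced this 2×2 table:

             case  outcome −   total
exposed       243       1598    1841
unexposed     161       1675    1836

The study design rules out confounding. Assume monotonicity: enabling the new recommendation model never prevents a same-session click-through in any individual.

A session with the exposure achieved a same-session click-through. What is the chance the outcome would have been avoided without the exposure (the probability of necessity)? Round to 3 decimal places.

p₁ = P(outcome | exposed) = 243/1841 = 0.13199
p₀ = P(outcome | unexposed) = 161/1836 = 0.087691
Under exogeneity and monotonicity, PN = (p₁ − p₀) / p₁.
PN = (0.13199 − 0.087691) / 0.13199 = 0.044303 / 0.13199 ≈ 0.3356

PN ≈ 0.336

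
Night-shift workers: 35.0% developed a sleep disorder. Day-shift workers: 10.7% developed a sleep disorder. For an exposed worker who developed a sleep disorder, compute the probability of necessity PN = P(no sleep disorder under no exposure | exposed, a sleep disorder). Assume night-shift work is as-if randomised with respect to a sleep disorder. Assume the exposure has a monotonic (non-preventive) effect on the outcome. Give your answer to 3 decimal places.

p₁ = 0.35, p₀ = 0.107.
Under exogeneity and monotonicity, PN = (p₁ − p₀) / p₁.
PN = (0.35 − 0.107) / 0.35 = 0.243 / 0.35 ≈ 0.6943

PN ≈ 0.694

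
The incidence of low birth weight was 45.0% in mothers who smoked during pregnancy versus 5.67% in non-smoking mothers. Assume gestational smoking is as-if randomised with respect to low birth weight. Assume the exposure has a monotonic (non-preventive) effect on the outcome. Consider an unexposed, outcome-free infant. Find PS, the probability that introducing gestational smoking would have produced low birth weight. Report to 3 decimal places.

p₁ = 0.45, p₀ = 0.0567.
Under exogeneity and monotonicity, PS = (p₁ − p₀) / (1 − p₀).
PS = (0.45 − 0.0567) / (1 − 0.0567) = 0.3933 / 0.9433 ≈ 0.4169

PS ≈ 0.417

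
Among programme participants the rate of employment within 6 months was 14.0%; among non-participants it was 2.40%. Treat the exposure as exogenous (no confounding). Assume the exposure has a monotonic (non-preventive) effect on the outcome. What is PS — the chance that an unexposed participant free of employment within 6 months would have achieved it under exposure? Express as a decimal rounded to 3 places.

PS ≈ 0.119

p₁ = 0.14, p₀ = 0.024.
Under exogeneity and monotonicity, PS = (p₁ − p₀) / (1 − p₀).
PS = (0.14 − 0.024) / (1 − 0.024) = 0.116 / 0.976 ≈ 0.1189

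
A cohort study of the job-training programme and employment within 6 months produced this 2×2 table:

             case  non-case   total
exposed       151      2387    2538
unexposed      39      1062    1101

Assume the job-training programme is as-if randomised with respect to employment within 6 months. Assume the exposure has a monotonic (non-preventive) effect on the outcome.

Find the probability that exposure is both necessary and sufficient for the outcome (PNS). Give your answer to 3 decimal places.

PNS ≈ 0.024

p₁ = P(outcome | exposed) = 151/2538 = 0.059496
p₀ = P(outcome | unexposed) = 39/1101 = 0.035422
Under exogeneity and monotonicity, PNS = p₁ − p₀.
PNS = 0.059496 − 0.035422 = 0.024073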